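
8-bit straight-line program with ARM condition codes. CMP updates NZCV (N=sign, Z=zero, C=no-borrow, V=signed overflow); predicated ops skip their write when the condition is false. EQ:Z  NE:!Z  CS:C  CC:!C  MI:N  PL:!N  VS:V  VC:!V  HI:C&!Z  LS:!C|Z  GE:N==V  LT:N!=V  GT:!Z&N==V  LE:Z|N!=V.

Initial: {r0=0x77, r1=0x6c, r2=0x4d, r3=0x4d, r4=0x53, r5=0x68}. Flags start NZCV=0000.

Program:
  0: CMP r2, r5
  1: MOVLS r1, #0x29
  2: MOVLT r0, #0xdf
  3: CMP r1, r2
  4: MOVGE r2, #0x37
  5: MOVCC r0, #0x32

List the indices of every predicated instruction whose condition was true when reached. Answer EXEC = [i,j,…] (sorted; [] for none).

[0] flags=1000 → (cmp)
[1] flags=1000 LS?T → r1=0x29
[2] flags=1000 LT?T → r0=0xdf
[3] flags=1000 → (cmp)
[4] flags=1000 GE?F → skip
[5] flags=1000 CC?T → r0=0x32

EXEC = [1,2,5]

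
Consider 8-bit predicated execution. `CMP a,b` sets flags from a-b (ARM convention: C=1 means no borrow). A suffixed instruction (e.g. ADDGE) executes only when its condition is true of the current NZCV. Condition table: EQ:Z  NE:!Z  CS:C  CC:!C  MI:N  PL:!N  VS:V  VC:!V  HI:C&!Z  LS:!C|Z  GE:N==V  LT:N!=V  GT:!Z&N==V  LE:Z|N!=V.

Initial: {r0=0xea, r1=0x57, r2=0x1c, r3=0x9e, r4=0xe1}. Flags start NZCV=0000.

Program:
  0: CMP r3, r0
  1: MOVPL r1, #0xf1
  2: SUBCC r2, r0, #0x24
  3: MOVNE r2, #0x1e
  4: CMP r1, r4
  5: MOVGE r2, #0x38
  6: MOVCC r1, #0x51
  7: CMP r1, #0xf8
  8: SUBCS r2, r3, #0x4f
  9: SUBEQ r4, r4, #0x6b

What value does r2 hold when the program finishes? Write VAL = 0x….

VAL = 0x38

0: ✓ CMP  NZCV=1000
1: · MOVPL
2: ✓ SUBCC  r2←0xc6
3: ✓ MOVNE  r2←0x1e
4: ✓ CMP  NZCV=0000
5: ✓ MOVGE  r2←0x38
6: ✓ MOVCC  r1←0x51
7: ✓ CMP  NZCV=0000
8: · SUBCS
9: · SUBEQ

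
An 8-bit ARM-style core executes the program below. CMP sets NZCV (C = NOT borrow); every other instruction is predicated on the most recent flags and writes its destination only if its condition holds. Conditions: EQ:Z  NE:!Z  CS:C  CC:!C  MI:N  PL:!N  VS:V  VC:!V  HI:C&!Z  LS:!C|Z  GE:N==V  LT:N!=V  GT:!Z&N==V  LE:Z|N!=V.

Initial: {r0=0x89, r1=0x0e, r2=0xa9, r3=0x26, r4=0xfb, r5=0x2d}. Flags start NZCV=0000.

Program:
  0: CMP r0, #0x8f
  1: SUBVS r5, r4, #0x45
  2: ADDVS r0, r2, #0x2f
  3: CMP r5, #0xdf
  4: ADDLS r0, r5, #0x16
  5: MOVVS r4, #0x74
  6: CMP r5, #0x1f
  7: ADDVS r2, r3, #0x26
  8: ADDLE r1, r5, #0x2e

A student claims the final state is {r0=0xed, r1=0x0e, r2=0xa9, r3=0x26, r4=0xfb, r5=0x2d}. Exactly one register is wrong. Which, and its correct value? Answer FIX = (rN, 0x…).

[0] flags=1000 → (cmp)
[1] flags=1000 VS?F → skip
[2] flags=1000 VS?F → skip
[3] flags=0000 → (cmp)
[4] flags=0000 LS?T → r0=0x43
[5] flags=0000 VS?F → skip
[6] flags=0010 → (cmp)
[7] flags=0010 VS?F → skip
[8] flags=0010 LE?F → skip

FIX = (r0, 0x43)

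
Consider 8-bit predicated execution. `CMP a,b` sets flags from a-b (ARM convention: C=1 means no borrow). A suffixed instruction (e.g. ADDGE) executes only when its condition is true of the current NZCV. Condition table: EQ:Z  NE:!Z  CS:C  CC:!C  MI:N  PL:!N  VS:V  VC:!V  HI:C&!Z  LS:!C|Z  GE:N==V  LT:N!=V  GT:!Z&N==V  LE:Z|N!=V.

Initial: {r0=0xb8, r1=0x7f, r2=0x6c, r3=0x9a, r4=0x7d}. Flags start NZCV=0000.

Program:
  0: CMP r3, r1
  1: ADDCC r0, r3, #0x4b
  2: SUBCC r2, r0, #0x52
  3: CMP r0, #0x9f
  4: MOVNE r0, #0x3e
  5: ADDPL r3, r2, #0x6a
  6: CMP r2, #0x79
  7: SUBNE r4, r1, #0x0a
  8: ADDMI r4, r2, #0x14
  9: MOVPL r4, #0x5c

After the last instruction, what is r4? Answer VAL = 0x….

VAL = 0x80

0: ✓ CMP  NZCV=0011
1: · ADDCC
2: · SUBCC
3: ✓ CMP  NZCV=0010
4: ✓ MOVNE  r0←0x3e
5: ✓ ADDPL  r3←0xd6
6: ✓ CMP  NZCV=1000
7: ✓ SUBNE  r4←0x75
8: ✓ ADDMI  r4←0x80
9: · MOVPL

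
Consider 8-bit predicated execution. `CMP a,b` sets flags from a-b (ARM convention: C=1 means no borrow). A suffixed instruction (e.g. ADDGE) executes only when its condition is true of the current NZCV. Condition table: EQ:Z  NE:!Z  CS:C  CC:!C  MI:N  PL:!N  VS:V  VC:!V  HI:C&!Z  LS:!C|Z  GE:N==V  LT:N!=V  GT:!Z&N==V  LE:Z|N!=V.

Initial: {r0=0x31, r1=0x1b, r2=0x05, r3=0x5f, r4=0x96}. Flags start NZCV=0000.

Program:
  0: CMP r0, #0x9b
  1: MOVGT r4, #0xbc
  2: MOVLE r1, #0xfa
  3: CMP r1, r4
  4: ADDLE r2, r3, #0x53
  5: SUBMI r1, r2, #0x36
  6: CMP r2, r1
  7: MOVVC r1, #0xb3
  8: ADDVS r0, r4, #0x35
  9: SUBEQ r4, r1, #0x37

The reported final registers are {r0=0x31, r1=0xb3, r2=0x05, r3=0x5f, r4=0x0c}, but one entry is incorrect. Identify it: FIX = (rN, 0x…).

[0] flags=1001 → (cmp)
[1] flags=1001 GT?T → r4=0xbc
[2] flags=1001 LE?F → skip
[3] flags=0000 → (cmp)
[4] flags=0000 LE?F → skip
[5] flags=0000 MI?F → skip
[6] flags=1000 → (cmp)
[7] flags=1000 VC?T → r1=0xb3
[8] flags=1000 VS?F → skip
[9] flags=1000 EQ?F → skip

FIX = (r4, 0xbc)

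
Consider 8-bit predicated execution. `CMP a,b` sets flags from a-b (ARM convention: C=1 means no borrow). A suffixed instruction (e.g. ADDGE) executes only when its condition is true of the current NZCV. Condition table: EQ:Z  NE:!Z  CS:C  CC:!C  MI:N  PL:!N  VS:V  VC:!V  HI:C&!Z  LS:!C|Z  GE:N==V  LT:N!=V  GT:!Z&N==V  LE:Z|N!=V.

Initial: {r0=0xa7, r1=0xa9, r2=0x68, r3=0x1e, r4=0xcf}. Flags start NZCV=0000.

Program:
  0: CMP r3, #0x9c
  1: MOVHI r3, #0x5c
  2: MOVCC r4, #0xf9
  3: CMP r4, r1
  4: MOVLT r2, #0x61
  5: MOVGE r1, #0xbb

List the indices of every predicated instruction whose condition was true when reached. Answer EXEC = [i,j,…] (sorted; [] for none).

[0] flags=1001 → (cmp)
[1] flags=1001 HI?F → skip
[2] flags=1001 CC?T → r4=0xf9
[3] flags=0010 → (cmp)
[4] flags=0010 LT?F → skip
[5] flags=0010 GE?T → r1=0xbb

EXEC = [2,5]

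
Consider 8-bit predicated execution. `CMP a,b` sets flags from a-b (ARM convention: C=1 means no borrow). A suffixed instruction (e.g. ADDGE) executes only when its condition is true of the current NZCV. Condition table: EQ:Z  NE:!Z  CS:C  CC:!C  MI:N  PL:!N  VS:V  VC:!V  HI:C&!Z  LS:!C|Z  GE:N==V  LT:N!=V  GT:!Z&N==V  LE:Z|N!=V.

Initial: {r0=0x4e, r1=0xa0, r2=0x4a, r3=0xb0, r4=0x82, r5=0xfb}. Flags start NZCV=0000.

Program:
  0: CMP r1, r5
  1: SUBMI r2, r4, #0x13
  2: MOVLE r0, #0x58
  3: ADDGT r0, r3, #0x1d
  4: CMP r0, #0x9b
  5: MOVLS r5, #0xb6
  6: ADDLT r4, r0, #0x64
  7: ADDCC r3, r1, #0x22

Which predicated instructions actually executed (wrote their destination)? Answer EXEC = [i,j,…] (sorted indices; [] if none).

0: ✓ CMP  NZCV=1000
1: ✓ SUBMI  r2←0x6f
2: ✓ MOVLE  r0←0x58
3: · ADDGT
4: ✓ CMP  NZCV=1001
5: ✓ MOVLS  r5←0xb6
6: · ADDLT
7: ✓ ADDCC  r3←0xc2

EXEC = [1,2,5,7]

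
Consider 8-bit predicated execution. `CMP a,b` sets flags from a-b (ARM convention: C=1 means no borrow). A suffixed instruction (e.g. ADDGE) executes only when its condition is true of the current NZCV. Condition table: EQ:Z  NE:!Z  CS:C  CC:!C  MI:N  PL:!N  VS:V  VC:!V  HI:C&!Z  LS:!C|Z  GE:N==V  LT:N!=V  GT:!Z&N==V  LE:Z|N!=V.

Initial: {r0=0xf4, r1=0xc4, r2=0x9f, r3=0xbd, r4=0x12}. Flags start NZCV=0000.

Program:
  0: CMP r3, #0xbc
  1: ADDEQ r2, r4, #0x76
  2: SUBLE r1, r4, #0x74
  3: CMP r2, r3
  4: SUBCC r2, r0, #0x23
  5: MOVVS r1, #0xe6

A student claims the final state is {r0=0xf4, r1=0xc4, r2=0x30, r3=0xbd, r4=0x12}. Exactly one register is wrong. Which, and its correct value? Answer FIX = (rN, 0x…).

0: ✓ CMP  NZCV=0010
1: · ADDEQ
2: · SUBLE
3: ✓ CMP  NZCV=1000
4: ✓ SUBCC  r2←0xd1
5: · MOVVS

FIX = (r2, 0xd1)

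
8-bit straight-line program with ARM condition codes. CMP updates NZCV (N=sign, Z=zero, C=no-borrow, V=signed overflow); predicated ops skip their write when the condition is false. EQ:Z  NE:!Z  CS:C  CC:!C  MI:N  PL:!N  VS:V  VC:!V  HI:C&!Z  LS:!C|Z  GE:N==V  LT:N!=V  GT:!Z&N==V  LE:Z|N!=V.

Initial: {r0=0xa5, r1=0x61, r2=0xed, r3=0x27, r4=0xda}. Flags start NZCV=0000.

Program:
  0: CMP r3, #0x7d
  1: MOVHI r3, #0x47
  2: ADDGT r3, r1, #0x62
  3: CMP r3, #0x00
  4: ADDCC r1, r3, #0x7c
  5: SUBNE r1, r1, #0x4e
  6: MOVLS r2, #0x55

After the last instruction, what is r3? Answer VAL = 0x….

VAL = 0x27

[0] flags=1000 → (cmp)
[1] flags=1000 HI?F → skip
[2] flags=1000 GT?F → skip
[3] flags=0010 → (cmp)
[4] flags=0010 CC?F → skip
[5] flags=0010 NE?T → r1=0x13
[6] flags=0010 LS?F → skip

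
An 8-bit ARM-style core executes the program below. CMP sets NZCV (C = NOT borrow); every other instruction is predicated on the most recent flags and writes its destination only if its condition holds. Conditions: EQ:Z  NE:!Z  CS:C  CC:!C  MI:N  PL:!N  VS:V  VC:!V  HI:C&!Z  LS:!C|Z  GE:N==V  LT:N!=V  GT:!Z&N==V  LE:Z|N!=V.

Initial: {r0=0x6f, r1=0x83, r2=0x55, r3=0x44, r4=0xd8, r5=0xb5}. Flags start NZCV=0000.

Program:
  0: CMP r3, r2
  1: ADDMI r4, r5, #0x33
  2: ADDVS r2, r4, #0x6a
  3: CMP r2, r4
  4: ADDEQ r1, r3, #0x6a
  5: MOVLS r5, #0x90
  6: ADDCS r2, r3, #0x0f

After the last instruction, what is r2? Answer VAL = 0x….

0: ✓ CMP  NZCV=1000
1: ✓ ADDMI  r4←0xe8
2: · ADDVS
3: ✓ CMP  NZCV=0000
4: · ADDEQ
5: ✓ MOVLS  r5←0x90
6: · ADDCS

VAL = 0x55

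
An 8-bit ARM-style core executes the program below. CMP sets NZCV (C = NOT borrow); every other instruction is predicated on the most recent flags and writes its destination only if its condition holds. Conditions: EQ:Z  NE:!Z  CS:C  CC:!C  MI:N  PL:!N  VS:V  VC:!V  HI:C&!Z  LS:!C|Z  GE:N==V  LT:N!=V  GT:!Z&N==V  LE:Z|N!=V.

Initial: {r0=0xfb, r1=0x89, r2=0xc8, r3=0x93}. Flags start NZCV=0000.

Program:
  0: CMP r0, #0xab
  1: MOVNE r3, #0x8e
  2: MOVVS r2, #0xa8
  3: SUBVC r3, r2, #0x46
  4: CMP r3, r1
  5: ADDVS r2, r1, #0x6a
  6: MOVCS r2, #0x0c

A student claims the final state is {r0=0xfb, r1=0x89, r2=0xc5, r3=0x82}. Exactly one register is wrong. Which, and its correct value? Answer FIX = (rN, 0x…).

FIX = (r2, 0xc8)

0: ✓ CMP  NZCV=0010
1: ✓ MOVNE  r3←0x8e
2: · MOVVS
3: ✓ SUBVC  r3←0x82
4: ✓ CMP  NZCV=1000
5: · ADDVS
6: · MOVCS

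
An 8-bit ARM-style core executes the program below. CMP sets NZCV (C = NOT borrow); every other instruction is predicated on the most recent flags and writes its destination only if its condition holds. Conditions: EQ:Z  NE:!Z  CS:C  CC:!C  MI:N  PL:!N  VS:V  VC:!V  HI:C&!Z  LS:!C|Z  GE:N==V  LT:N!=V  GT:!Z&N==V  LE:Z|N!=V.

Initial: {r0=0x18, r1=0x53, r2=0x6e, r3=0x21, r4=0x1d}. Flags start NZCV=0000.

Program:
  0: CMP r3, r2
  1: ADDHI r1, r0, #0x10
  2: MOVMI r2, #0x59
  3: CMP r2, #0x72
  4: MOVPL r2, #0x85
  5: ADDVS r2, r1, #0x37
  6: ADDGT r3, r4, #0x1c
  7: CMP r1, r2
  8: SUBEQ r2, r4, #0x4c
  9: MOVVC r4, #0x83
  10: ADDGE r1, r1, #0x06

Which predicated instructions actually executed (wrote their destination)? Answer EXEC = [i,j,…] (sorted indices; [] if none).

[0] flags=1000 → (cmp)
[1] flags=1000 HI?F → skip
[2] flags=1000 MI?T → r2=0x59
[3] flags=1000 → (cmp)
[4] flags=1000 PL?F → skip
[5] flags=1000 VS?F → skip
[6] flags=1000 GT?F → skip
[7] flags=1000 → (cmp)
[8] flags=1000 EQ?F → skip
[9] flags=1000 VC?T → r4=0x83
[10] flags=1000 GE?F → skip

EXEC = [2,9]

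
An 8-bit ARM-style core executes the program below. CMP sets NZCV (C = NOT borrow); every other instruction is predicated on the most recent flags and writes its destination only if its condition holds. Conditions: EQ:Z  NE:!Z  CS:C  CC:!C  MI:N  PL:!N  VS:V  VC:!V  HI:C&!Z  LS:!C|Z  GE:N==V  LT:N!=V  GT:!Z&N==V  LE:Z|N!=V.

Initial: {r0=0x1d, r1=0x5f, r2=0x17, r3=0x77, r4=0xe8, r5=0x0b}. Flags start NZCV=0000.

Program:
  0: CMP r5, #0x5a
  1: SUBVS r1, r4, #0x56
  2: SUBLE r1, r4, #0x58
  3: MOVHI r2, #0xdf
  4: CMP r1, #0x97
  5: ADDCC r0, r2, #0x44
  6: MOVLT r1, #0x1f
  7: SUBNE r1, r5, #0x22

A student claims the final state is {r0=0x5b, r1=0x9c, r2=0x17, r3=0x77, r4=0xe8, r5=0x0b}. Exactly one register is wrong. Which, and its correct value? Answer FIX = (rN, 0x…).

[0] flags=1000 → (cmp)
[1] flags=1000 VS?F → skip
[2] flags=1000 LE?T → r1=0x90
[3] flags=1000 HI?F → skip
[4] flags=1000 → (cmp)
[5] flags=1000 CC?T → r0=0x5b
[6] flags=1000 LT?T → r1=0x1f
[7] flags=1000 NE?T → r1=0xe9

FIX = (r1, 0xe9)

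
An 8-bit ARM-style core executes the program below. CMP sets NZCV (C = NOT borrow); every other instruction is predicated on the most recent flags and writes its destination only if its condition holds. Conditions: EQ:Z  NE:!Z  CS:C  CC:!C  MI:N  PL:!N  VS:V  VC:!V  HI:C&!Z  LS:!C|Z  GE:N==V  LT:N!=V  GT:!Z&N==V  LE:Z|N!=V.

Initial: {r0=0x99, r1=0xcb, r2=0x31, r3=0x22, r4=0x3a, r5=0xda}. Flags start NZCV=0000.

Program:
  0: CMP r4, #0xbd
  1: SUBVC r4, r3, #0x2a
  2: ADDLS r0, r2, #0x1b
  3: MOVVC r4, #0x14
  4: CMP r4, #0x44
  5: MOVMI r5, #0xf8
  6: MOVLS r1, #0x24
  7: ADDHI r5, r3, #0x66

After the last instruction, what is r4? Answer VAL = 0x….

[0] flags=0000 → (cmp)
[1] flags=0000 VC?T → r4=0xf8
[2] flags=0000 LS?T → r0=0x4c
[3] flags=0000 VC?T → r4=0x14
[4] flags=1000 → (cmp)
[5] flags=1000 MI?T → r5=0xf8
[6] flags=1000 LS?T → r1=0x24
[7] flags=1000 HI?F → skip

VAL = 0x14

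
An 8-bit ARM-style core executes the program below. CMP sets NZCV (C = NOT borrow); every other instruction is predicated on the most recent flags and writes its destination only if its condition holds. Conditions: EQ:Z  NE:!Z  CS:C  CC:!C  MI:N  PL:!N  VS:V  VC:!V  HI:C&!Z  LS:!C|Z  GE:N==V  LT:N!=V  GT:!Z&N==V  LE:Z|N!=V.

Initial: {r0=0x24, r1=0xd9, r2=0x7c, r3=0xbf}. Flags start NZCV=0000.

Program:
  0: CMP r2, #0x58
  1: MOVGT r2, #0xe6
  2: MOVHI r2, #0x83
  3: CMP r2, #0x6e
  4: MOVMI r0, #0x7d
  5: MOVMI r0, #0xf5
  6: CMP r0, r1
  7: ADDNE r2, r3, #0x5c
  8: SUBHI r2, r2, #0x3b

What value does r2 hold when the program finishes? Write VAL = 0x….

[0] flags=0010 → (cmp)
[1] flags=0010 GT?T → r2=0xe6
[2] flags=0010 HI?T → r2=0x83
[3] flags=0011 → (cmp)
[4] flags=0011 MI?F → skip
[5] flags=0011 MI?F → skip
[6] flags=0000 → (cmp)
[7] flags=0000 NE?T → r2=0x1b
[8] flags=0000 HI?F → skip

VAL = 0x1b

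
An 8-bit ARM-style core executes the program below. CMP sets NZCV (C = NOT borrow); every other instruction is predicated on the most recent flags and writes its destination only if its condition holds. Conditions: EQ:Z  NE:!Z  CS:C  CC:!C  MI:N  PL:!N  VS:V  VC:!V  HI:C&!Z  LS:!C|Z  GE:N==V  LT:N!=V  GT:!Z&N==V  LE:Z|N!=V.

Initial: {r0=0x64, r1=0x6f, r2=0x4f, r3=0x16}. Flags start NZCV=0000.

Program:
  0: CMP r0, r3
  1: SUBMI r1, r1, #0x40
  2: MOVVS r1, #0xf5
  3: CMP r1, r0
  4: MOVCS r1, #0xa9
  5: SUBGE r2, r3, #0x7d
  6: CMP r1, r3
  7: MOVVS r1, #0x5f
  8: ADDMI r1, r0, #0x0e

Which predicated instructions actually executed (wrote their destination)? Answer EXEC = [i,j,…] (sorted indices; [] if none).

0: ✓ CMP  NZCV=0010
1: · SUBMI
2: · MOVVS
3: ✓ CMP  NZCV=0010
4: ✓ MOVCS  r1←0xa9
5: ✓ SUBGE  r2←0x99
6: ✓ CMP  NZCV=1010
7: · MOVVS
8: ✓ ADDMI  r1←0x72

EXEC = [4,5,8]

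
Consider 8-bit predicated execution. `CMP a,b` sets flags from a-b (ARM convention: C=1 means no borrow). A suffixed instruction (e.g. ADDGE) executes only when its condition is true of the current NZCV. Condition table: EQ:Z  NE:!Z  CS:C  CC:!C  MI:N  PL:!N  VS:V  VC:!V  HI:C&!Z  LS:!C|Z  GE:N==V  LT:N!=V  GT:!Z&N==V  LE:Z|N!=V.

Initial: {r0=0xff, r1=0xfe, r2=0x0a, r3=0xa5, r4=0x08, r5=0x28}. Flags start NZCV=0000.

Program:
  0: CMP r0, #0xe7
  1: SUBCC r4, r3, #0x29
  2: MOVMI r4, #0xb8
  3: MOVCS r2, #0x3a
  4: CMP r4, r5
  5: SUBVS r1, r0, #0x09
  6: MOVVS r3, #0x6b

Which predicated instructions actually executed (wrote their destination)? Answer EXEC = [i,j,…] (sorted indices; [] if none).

0: ✓ CMP  NZCV=0010
1: · SUBCC
2: · MOVMI
3: ✓ MOVCS  r2←0x3a
4: ✓ CMP  NZCV=1000
5: · SUBVS
6: · MOVVS

EXEC = [3]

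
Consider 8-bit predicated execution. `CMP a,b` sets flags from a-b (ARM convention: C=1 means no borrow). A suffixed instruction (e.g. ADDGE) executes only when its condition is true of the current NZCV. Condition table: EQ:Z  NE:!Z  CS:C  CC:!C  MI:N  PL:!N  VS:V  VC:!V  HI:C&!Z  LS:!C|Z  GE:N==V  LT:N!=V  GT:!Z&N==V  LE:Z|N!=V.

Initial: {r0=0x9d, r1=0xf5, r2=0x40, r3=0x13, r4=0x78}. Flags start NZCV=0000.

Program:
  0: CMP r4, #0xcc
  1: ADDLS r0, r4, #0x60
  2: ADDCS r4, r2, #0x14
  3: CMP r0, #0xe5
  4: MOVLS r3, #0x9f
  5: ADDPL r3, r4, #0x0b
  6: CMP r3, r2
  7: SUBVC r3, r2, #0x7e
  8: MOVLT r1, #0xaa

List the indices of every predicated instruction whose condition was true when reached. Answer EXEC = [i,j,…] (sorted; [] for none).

EXEC = [1,4,8]

[0] flags=1001 → (cmp)
[1] flags=1001 LS?T → r0=0xd8
[2] flags=1001 CS?F → skip
[3] flags=1000 → (cmp)
[4] flags=1000 LS?T → r3=0x9f
[5] flags=1000 PL?F → skip
[6] flags=0011 → (cmp)
[7] flags=0011 VC?F → skip
[8] flags=0011 LT?T → r1=0xaa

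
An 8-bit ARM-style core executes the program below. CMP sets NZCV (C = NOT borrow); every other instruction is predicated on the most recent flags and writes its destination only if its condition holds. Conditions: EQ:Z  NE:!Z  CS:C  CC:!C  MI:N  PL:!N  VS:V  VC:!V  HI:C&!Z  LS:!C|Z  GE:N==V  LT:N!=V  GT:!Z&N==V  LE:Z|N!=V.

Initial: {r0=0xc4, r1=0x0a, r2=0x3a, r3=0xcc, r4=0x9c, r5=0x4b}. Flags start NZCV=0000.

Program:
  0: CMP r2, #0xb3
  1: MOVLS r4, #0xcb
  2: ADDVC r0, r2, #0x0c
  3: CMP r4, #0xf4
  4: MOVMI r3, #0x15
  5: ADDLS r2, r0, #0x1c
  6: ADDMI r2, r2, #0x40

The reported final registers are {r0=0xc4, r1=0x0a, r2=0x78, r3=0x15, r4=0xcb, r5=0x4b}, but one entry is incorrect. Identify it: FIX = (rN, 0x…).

FIX = (r2, 0x20)

0: ✓ CMP  NZCV=1001
1: ✓ MOVLS  r4←0xcb
2: · ADDVC
3: ✓ CMP  NZCV=1000
4: ✓ MOVMI  r3←0x15
5: ✓ ADDLS  r2←0xe0
6: ✓ ADDMI  r2←0x20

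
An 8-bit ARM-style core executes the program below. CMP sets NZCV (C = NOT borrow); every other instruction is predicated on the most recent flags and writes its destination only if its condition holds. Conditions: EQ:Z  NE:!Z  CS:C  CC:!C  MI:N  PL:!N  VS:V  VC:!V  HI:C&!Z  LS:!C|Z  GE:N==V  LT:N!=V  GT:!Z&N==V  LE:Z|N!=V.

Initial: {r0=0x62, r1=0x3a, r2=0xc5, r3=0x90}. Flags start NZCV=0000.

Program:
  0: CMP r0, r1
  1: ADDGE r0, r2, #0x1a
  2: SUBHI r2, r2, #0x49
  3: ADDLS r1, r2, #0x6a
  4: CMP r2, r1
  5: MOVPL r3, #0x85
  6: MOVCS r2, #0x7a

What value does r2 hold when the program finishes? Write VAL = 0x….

0: ✓ CMP  NZCV=0010
1: ✓ ADDGE  r0←0xdf
2: ✓ SUBHI  r2←0x7c
3: · ADDLS
4: ✓ CMP  NZCV=0010
5: ✓ MOVPL  r3←0x85
6: ✓ MOVCS  r2←0x7a

VAL = 0x7a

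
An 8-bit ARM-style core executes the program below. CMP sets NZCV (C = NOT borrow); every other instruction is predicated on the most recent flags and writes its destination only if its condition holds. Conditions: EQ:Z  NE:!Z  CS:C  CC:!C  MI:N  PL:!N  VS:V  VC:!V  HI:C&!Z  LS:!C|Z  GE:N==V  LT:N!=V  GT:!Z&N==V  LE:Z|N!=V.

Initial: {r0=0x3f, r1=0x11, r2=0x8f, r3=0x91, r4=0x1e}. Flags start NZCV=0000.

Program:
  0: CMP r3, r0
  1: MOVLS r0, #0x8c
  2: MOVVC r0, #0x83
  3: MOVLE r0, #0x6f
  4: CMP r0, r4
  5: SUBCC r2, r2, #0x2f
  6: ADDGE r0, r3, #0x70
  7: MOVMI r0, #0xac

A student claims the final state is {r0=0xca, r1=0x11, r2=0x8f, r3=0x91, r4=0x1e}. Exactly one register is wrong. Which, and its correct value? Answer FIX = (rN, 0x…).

FIX = (r0, 0x01)

[0] flags=0011 → (cmp)
[1] flags=0011 LS?F → skip
[2] flags=0011 VC?F → skip
[3] flags=0011 LE?T → r0=0x6f
[4] flags=0010 → (cmp)
[5] flags=0010 CC?F → skip
[6] flags=0010 GE?T → r0=0x01
[7] flags=0010 MI?F → skip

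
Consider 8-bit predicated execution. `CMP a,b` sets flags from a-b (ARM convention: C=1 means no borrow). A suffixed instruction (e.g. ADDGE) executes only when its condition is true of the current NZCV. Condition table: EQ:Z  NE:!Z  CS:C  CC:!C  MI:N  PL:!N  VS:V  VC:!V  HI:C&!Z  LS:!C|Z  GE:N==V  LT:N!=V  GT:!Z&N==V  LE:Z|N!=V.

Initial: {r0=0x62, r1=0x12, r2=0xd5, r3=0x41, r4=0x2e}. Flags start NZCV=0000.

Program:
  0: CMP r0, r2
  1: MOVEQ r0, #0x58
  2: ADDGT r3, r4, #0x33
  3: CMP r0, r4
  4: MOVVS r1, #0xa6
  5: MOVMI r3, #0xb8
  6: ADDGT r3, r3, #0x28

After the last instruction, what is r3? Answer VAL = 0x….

[0] flags=1001 → (cmp)
[1] flags=1001 EQ?F → skip
[2] flags=1001 GT?T → r3=0x61
[3] flags=0010 → (cmp)
[4] flags=0010 VS?F → skip
[5] flags=0010 MI?F → skip
[6] flags=0010 GT?T → r3=0x89

VAL = 0x89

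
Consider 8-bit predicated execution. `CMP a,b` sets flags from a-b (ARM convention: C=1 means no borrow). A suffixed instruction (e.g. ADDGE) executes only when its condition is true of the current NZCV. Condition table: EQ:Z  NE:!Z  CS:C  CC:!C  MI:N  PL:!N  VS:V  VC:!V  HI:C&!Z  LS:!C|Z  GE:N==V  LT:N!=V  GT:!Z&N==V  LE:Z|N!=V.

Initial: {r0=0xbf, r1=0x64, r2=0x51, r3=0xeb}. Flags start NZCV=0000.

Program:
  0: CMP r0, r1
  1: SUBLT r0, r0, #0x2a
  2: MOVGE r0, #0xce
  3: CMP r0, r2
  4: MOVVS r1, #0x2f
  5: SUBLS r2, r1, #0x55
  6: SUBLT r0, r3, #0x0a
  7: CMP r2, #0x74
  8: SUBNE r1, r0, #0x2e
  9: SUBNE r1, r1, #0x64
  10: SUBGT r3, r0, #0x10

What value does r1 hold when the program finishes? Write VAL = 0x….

0: ✓ CMP  NZCV=0011
1: ✓ SUBLT  r0←0x95
2: · MOVGE
3: ✓ CMP  NZCV=0011
4: ✓ MOVVS  r1←0x2f
5: · SUBLS
6: ✓ SUBLT  r0←0xe1
7: ✓ CMP  NZCV=1000
8: ✓ SUBNE  r1←0xb3
9: ✓ SUBNE  r1←0x4f
10: · SUBGT

VAL = 0x4f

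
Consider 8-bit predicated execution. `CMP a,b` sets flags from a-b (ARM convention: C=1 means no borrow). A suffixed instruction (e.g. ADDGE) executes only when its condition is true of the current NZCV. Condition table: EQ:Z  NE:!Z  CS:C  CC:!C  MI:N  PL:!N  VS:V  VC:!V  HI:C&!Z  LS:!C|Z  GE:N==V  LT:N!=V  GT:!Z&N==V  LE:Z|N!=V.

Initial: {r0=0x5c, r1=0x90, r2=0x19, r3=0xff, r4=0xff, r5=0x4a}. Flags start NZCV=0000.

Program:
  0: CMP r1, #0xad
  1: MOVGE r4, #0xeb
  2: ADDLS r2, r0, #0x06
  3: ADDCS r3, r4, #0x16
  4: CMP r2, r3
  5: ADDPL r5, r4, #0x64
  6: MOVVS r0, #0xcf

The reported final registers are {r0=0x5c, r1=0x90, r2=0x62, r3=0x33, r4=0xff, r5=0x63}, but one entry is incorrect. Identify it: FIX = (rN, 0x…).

0: ✓ CMP  NZCV=1000
1: · MOVGE
2: ✓ ADDLS  r2←0x62
3: · ADDCS
4: ✓ CMP  NZCV=0000
5: ✓ ADDPL  r5←0x63
6: · MOVVS

FIX = (r3, 0xff)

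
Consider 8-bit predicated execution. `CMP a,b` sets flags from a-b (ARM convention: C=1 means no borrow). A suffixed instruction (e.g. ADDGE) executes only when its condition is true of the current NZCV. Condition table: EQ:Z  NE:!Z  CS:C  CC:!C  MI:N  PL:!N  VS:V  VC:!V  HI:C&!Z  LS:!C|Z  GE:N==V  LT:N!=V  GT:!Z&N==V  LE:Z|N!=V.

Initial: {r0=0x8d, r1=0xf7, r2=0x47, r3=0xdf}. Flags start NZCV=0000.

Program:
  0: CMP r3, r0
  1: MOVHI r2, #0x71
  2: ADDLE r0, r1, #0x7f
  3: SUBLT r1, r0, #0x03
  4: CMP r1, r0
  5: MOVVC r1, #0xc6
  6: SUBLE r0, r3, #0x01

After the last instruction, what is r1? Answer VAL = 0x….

VAL = 0xc6

0: ✓ CMP  NZCV=0010
1: ✓ MOVHI  r2←0x71
2: · ADDLE
3: · SUBLT
4: ✓ CMP  NZCV=0010
5: ✓ MOVVC  r1←0xc6
6: · SUBLE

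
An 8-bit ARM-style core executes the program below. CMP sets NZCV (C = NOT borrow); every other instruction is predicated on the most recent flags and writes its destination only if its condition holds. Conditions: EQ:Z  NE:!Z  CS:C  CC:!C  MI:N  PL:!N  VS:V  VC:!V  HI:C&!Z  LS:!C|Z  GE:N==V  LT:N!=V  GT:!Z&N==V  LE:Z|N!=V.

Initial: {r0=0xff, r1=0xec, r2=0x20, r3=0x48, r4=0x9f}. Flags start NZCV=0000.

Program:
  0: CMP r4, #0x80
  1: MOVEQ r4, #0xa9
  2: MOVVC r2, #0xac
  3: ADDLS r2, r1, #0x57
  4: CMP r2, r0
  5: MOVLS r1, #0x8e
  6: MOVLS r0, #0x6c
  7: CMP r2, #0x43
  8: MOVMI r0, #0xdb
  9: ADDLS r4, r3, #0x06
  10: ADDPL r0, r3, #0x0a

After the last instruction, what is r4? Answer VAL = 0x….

VAL = 0x9f

[0] flags=0010 → (cmp)
[1] flags=0010 EQ?F → skip
[2] flags=0010 VC?T → r2=0xac
[3] flags=0010 LS?F → skip
[4] flags=1000 → (cmp)
[5] flags=1000 LS?T → r1=0x8e
[6] flags=1000 LS?T → r0=0x6c
[7] flags=0011 → (cmp)
[8] flags=0011 MI?F → skip
[9] flags=0011 LS?F → skip
[10] flags=0011 PL?T → r0=0x52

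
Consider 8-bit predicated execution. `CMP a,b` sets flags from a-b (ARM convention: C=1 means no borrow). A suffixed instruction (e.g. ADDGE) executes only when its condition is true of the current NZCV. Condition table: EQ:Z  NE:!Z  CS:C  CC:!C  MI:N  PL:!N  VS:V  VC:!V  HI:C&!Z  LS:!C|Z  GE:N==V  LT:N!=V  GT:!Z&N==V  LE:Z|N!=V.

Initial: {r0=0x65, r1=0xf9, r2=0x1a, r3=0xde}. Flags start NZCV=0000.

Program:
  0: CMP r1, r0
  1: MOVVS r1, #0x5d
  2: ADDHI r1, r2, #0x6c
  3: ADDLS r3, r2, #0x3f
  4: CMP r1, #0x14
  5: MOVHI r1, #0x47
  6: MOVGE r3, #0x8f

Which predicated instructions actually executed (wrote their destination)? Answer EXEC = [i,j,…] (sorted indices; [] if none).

[0] flags=1010 → (cmp)
[1] flags=1010 VS?F → skip
[2] flags=1010 HI?T → r1=0x86
[3] flags=1010 LS?F → skip
[4] flags=0011 → (cmp)
[5] flags=0011 HI?T → r1=0x47
[6] flags=0011 GE?F → skip

EXEC = [2,5]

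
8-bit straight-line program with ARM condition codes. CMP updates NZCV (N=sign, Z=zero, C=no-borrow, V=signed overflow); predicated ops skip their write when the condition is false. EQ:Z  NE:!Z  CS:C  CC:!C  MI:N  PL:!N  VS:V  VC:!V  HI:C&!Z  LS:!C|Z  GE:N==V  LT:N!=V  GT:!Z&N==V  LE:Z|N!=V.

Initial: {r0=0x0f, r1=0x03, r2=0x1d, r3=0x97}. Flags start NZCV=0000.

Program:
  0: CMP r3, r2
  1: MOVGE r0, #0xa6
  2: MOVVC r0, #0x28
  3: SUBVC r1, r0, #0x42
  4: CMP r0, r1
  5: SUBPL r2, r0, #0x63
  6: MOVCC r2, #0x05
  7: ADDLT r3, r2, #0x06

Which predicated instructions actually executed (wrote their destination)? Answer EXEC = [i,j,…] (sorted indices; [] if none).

[0] flags=0011 → (cmp)
[1] flags=0011 GE?F → skip
[2] flags=0011 VC?F → skip
[3] flags=0011 VC?F → skip
[4] flags=0010 → (cmp)
[5] flags=0010 PL?T → r2=0xac
[6] flags=0010 CC?F → skip
[7] flags=0010 LT?F → skip

EXEC = [5]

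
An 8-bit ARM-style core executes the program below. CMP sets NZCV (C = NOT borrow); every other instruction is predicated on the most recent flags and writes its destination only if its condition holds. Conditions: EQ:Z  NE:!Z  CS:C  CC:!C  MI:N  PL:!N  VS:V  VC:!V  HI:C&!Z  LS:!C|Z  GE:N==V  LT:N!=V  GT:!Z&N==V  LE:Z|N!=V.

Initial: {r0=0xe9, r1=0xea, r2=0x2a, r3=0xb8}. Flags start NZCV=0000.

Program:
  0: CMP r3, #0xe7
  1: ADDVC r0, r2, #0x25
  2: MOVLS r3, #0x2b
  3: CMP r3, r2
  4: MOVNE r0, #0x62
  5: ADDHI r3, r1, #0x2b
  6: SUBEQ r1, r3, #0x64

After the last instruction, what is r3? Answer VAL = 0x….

VAL = 0x15

0: ✓ CMP  NZCV=1000
1: ✓ ADDVC  r0←0x4f
2: ✓ MOVLS  r3←0x2b
3: ✓ CMP  NZCV=0010
4: ✓ MOVNE  r0←0x62
5: ✓ ADDHI  r3←0x15
6: · SUBEQ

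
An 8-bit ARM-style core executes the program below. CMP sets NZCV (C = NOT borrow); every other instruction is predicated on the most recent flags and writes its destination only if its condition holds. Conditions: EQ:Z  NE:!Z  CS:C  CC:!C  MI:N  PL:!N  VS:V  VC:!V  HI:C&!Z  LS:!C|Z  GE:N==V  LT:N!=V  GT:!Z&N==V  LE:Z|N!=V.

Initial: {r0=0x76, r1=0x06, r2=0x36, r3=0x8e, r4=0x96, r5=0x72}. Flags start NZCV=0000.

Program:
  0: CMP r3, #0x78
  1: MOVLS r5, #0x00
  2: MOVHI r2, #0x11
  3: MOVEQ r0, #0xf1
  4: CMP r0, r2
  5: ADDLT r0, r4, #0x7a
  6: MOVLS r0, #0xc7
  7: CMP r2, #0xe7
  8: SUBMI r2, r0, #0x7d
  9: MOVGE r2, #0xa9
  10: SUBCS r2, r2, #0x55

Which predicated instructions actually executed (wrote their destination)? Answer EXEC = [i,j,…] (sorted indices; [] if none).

0: ✓ CMP  NZCV=0011
1: · MOVLS
2: ✓ MOVHI  r2←0x11
3: · MOVEQ
4: ✓ CMP  NZCV=0010
5: · ADDLT
6: · MOVLS
7: ✓ CMP  NZCV=0000
8: · SUBMI
9: ✓ MOVGE  r2←0xa9
10: · SUBCS

EXEC = [2,9]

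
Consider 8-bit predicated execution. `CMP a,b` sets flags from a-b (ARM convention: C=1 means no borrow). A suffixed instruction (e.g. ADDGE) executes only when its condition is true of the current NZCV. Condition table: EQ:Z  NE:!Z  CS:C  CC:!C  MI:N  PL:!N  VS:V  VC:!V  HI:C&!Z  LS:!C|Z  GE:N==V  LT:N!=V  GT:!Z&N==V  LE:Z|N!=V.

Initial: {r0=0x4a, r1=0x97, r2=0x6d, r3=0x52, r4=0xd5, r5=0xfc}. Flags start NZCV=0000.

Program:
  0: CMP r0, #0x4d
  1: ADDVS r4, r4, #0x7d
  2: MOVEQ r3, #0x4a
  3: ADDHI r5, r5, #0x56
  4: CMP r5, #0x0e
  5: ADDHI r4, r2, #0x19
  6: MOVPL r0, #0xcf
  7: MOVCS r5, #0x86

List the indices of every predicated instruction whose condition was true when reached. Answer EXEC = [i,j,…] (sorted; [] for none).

0: ✓ CMP  NZCV=1000
1: · ADDVS
2: · MOVEQ
3: · ADDHI
4: ✓ CMP  NZCV=1010
5: ✓ ADDHI  r4←0x86
6: · MOVPL
7: ✓ MOVCS  r5←0x86

EXEC = [5,7]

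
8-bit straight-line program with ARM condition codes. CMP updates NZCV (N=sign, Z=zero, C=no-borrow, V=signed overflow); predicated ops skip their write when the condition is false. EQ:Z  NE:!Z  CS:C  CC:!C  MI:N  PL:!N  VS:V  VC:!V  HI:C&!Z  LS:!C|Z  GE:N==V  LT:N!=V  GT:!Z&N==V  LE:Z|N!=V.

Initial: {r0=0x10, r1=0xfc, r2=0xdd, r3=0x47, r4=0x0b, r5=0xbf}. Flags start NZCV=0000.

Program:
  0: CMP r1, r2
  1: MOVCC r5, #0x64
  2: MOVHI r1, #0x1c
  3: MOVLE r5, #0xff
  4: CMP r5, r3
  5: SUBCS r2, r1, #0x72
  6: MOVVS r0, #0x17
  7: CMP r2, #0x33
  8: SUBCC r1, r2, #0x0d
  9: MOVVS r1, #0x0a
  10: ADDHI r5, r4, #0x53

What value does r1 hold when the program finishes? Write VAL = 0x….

[0] flags=0010 → (cmp)
[1] flags=0010 CC?F → skip
[2] flags=0010 HI?T → r1=0x1c
[3] flags=0010 LE?F → skip
[4] flags=0011 → (cmp)
[5] flags=0011 CS?T → r2=0xaa
[6] flags=0011 VS?T → r0=0x17
[7] flags=0011 → (cmp)
[8] flags=0011 CC?F → skip
[9] flags=0011 VS?T → r1=0x0a
[10] flags=0011 HI?T → r5=0x5e

VAL = 0x0a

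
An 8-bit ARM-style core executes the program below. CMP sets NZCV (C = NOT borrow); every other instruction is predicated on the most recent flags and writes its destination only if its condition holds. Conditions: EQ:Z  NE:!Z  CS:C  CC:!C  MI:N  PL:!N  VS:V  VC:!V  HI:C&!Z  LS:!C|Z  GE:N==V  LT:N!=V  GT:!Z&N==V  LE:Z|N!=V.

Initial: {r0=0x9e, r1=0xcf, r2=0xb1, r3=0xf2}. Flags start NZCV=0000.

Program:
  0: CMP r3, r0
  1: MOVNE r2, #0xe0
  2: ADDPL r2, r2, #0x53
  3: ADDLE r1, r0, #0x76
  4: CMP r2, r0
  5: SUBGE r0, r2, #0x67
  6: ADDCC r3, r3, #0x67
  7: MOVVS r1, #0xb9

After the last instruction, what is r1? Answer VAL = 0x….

[0] flags=0010 → (cmp)
[1] flags=0010 NE?T → r2=0xe0
[2] flags=0010 PL?T → r2=0x33
[3] flags=0010 LE?F → skip
[4] flags=1001 → (cmp)
[5] flags=1001 GE?T → r0=0xcc
[6] flags=1001 CC?T → r3=0x59
[7] flags=1001 VS?T → r1=0xb9

VAL = 0xb9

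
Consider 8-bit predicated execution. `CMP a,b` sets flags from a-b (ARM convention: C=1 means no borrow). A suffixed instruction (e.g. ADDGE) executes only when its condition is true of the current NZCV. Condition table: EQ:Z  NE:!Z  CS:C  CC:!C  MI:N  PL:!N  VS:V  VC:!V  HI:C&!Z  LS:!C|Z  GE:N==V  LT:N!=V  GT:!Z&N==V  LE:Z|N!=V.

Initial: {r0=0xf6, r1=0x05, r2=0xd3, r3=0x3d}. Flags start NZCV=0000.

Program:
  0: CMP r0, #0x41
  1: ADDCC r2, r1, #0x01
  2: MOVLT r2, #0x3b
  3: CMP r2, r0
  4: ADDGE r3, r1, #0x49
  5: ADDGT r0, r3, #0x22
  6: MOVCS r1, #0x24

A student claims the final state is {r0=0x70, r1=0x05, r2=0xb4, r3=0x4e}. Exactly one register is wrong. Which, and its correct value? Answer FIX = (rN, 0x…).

[0] flags=1010 → (cmp)
[1] flags=1010 CC?F → skip
[2] flags=1010 LT?T → r2=0x3b
[3] flags=0000 → (cmp)
[4] flags=0000 GE?T → r3=0x4e
[5] flags=0000 GT?T → r0=0x70
[6] flags=0000 CS?F → skip

FIX = (r2, 0x3b)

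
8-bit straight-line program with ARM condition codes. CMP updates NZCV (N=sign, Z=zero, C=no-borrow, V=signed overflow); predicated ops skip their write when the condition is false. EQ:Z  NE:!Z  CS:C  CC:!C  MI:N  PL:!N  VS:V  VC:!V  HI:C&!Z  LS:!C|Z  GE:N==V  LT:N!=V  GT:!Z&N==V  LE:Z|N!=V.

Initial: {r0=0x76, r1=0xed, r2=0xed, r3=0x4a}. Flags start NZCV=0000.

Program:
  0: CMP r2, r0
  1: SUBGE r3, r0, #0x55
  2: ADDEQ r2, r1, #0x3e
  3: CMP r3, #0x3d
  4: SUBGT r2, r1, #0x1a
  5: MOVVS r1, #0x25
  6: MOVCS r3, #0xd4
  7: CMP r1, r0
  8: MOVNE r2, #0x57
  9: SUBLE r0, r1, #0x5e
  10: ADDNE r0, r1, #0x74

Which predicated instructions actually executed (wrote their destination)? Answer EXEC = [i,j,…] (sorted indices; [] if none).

[0] flags=0011 → (cmp)
[1] flags=0011 GE?F → skip
[2] flags=0011 EQ?F → skip
[3] flags=0010 → (cmp)
[4] flags=0010 GT?T → r2=0xd3
[5] flags=0010 VS?F → skip
[6] flags=0010 CS?T → r3=0xd4
[7] flags=0011 → (cmp)
[8] flags=0011 NE?T → r2=0x57
[9] flags=0011 LE?T → r0=0x8f
[10] flags=0011 NE?T → r0=0x61

EXEC = [4,6,8,9,10]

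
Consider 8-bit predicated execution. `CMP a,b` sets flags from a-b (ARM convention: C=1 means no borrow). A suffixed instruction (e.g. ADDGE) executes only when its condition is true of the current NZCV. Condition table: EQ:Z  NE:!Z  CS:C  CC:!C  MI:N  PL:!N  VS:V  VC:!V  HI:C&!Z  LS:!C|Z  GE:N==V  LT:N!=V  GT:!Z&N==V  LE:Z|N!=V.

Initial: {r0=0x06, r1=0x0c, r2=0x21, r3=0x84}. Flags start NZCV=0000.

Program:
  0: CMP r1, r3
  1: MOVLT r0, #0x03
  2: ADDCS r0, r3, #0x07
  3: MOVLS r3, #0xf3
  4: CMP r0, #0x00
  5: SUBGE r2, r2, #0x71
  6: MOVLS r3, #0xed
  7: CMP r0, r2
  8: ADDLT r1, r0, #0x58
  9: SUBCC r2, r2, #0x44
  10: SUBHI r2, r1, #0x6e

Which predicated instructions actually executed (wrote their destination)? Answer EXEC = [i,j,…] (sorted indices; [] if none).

EXEC = [3,5,9]

0: ✓ CMP  NZCV=1001
1: · MOVLT
2: · ADDCS
3: ✓ MOVLS  r3←0xf3
4: ✓ CMP  NZCV=0010
5: ✓ SUBGE  r2←0xb0
6: · MOVLS
7: ✓ CMP  NZCV=0000
8: · ADDLT
9: ✓ SUBCC  r2←0x6c
10: · SUBHI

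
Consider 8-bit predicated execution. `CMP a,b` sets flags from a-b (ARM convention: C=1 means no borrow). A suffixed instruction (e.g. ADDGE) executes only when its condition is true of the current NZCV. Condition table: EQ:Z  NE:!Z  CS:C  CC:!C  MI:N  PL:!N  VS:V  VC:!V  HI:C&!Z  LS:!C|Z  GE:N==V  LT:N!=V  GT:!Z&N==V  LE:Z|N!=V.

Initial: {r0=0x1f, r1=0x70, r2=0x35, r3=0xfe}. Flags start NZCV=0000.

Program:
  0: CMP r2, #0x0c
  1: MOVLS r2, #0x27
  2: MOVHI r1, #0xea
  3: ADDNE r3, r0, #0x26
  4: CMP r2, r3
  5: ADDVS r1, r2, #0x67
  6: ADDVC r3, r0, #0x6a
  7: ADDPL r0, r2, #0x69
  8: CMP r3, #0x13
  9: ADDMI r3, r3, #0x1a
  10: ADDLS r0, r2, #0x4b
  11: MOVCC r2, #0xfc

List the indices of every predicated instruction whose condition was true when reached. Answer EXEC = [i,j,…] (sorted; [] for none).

0: ✓ CMP  NZCV=0010
1: · MOVLS
2: ✓ MOVHI  r1←0xea
3: ✓ ADDNE  r3←0x45
4: ✓ CMP  NZCV=1000
5: · ADDVS
6: ✓ ADDVC  r3←0x89
7: · ADDPL
8: ✓ CMP  NZCV=0011
9: · ADDMI
10: · ADDLS
11: · MOVCC

EXEC = [2,3,6]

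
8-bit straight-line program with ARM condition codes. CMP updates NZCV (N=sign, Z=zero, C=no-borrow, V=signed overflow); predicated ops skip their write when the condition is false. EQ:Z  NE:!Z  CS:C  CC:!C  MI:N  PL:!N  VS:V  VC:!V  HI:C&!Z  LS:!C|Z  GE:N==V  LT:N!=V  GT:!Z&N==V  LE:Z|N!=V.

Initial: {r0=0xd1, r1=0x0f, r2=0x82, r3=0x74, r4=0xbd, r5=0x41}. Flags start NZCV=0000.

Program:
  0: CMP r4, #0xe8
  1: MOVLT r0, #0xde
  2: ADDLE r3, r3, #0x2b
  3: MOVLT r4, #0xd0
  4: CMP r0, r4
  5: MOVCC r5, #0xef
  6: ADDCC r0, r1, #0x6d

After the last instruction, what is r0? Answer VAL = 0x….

0: ✓ CMP  NZCV=1000
1: ✓ MOVLT  r0←0xde
2: ✓ ADDLE  r3←0x9f
3: ✓ MOVLT  r4←0xd0
4: ✓ CMP  NZCV=0010
5: · MOVCC
6: · ADDCC

VAL = 0xde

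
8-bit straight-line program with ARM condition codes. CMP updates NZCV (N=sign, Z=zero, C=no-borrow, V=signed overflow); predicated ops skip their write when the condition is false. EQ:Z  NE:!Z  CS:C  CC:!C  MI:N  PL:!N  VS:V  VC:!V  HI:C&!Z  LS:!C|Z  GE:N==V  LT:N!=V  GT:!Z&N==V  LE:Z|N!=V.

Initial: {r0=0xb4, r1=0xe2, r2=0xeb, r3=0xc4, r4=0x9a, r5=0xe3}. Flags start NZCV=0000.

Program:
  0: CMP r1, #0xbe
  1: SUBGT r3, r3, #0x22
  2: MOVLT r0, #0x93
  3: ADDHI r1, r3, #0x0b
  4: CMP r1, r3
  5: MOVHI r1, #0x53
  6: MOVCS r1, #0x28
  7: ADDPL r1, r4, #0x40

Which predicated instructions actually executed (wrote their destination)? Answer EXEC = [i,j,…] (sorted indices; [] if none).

EXEC = [1,3,5,6,7]

[0] flags=0010 → (cmp)
[1] flags=0010 GT?T → r3=0xa2
[2] flags=0010 LT?F → skip
[3] flags=0010 HI?T → r1=0xad
[4] flags=0010 → (cmp)
[5] flags=0010 HI?T → r1=0x53
[6] flags=0010 CS?T → r1=0x28
[7] flags=0010 PL?T → r1=0xda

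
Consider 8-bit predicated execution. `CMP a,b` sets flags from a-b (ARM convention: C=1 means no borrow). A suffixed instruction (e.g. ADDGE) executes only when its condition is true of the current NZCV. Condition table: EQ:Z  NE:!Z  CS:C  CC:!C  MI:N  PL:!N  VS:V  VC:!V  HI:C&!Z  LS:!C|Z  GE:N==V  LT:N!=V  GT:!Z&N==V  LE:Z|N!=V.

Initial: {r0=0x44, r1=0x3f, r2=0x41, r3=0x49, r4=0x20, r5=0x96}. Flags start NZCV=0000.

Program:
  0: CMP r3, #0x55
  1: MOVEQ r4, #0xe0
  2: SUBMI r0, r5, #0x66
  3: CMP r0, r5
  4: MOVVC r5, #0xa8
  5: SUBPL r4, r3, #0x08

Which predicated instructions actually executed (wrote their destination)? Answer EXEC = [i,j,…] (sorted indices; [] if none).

EXEC = [2]

[0] flags=1000 → (cmp)
[1] flags=1000 EQ?F → skip
[2] flags=1000 MI?T → r0=0x30
[3] flags=1001 → (cmp)
[4] flags=1001 VC?F → skip
[5] flags=1001 PL?F → skip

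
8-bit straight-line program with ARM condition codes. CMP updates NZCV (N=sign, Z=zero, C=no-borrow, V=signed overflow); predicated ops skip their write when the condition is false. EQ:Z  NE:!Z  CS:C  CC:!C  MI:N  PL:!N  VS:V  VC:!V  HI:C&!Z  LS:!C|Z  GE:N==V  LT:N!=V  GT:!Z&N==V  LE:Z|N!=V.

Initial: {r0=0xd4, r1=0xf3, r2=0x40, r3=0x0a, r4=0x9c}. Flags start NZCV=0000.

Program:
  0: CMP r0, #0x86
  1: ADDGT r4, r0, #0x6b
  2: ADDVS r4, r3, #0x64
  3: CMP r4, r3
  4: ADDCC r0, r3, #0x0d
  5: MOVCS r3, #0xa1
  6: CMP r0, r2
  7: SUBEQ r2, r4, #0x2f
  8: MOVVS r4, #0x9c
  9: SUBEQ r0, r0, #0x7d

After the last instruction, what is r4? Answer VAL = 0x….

[0] flags=0010 → (cmp)
[1] flags=0010 GT?T → r4=0x3f
[2] flags=0010 VS?F → skip
[3] flags=0010 → (cmp)
[4] flags=0010 CC?F → skip
[5] flags=0010 CS?T → r3=0xa1
[6] flags=1010 → (cmp)
[7] flags=1010 EQ?F → skip
[8] flags=1010 VS?F → skip
[9] flags=1010 EQ?F → skip

VAL = 0x3f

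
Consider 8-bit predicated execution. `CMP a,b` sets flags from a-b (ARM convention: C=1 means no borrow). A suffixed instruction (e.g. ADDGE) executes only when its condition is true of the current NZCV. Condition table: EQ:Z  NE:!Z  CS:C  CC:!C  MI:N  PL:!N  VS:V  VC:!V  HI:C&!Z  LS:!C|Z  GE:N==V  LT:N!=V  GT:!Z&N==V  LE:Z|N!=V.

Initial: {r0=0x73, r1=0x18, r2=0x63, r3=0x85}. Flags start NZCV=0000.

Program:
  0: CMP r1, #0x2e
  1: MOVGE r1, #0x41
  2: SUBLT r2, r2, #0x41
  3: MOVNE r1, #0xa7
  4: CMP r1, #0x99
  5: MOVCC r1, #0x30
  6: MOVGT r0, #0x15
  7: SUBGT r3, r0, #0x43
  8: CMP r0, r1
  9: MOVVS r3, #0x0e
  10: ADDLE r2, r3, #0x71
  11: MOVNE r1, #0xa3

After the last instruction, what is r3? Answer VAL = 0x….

VAL = 0xd2

0: ✓ CMP  NZCV=1000
1: · MOVGE
2: ✓ SUBLT  r2←0x22
3: ✓ MOVNE  r1←0xa7
4: ✓ CMP  NZCV=0010
5: · MOVCC
6: ✓ MOVGT  r0←0x15
7: ✓ SUBGT  r3←0xd2
8: ✓ CMP  NZCV=0000
9: · MOVVS
10: · ADDLE
11: ✓ MOVNE  r1←0xa3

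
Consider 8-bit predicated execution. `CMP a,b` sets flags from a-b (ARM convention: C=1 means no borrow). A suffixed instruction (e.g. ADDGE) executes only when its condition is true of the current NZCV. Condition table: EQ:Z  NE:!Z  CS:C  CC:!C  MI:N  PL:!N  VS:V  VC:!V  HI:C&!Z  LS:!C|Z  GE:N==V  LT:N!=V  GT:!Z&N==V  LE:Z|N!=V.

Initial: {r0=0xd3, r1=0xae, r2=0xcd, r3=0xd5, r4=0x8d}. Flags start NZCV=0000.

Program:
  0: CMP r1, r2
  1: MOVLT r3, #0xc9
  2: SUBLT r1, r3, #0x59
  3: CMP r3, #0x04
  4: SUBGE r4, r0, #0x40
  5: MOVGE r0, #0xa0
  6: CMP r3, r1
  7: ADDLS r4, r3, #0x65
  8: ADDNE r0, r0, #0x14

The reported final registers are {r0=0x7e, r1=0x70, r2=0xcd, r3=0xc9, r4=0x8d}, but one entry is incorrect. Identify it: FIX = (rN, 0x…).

0: ✓ CMP  NZCV=1000
1: ✓ MOVLT  r3←0xc9
2: ✓ SUBLT  r1←0x70
3: ✓ CMP  NZCV=1010
4: · SUBGE
5: · MOVGE
6: ✓ CMP  NZCV=0011
7: · ADDLS
8: ✓ ADDNE  r0←0xe7

FIX = (r0, 0xe7)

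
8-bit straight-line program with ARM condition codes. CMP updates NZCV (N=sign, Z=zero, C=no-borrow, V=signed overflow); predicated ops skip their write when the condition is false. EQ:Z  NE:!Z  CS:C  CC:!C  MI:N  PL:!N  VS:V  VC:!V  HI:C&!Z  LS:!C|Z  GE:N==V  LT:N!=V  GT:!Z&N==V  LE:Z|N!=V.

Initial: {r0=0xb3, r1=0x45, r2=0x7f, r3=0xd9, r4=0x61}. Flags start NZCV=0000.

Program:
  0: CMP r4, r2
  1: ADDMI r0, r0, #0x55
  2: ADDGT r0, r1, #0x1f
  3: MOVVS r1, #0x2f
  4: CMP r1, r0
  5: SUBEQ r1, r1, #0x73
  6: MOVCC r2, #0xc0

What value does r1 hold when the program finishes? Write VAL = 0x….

[0] flags=1000 → (cmp)
[1] flags=1000 MI?T → r0=0x08
[2] flags=1000 GT?F → skip
[3] flags=1000 VS?F → skip
[4] flags=0010 → (cmp)
[5] flags=0010 EQ?F → skip
[6] flags=0010 CC?F → skip

VAL = 0x45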